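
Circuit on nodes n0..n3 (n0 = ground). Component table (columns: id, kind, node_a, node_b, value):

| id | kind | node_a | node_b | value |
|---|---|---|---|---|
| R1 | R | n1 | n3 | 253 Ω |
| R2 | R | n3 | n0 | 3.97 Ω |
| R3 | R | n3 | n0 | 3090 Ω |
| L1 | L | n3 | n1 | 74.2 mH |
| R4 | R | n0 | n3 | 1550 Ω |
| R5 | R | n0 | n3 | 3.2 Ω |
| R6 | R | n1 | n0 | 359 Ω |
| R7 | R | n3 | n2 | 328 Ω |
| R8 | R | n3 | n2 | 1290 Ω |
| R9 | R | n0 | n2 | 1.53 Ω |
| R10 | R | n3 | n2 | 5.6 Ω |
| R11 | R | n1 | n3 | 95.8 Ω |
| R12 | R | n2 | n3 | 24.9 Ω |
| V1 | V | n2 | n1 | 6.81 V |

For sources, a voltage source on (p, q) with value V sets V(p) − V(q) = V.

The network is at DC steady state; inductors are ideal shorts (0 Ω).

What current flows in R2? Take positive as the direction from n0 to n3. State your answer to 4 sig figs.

0.9177 A

Element admittances at DC:
  Y(R1) = 0.003953 S between n1,n3
  Y(R2) = 0.2519 S between n3,n0
  Y(R3) = 0.0003236 S between n3,n0
  L1: short n3↔n1 (DC inductor)
  Y(R4) = 0.0006452 S between n0,n3
  Y(R5) = 0.3125 S between n0,n3
  Y(R6) = 0.002786 S between n1,n0
  Y(R7) = 0.003049 S between n3,n2
  Y(R8) = 0.0007752 S between n3,n2
  Y(R9) = 0.6536 S between n0,n2
  Y(R10) = 0.1786 S between n3,n2
  Y(R11) = 0.01044 S between n1,n3
  Y(R12) = 0.04016 S between n2,n3
  V1: constraint V(n2)−V(n1) = 6.81
Assemble and solve the 5×5 MNA system:
  V(n1)=-3.643  V(n2)=3.167  V(n3)=-3.643
  i(L1)=3.575  i(V1)=-3.585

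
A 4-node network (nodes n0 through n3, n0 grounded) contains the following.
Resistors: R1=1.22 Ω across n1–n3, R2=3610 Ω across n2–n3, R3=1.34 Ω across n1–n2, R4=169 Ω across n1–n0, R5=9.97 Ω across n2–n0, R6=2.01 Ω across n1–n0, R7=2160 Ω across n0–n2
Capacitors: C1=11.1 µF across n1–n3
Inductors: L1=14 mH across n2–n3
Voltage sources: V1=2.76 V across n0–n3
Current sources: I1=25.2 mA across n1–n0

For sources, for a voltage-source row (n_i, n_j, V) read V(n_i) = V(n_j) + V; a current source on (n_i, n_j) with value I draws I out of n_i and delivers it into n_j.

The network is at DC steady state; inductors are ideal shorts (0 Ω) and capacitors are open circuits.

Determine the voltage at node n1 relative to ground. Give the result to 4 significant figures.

-2.101 V

MNA unknowns: 3 node voltages V₁..V_3 plus 2 source currents (L1, V1)
R1: Y=0.8197 on G[1,3]
R2: Y=0.0002770 on G[2,3]
R3: Y=0.7463 on G[1,2]
C1: Y=0.000 on G[1,3]
R4: Y=0.005917 on G[1,0]
R5: Y=0.1003 on G[2,0]
R6: Y=0.4975 on G[1,0]
L1: row V2−V3=0, i_L1 at 2,3
R7: Y=0.0004630 on G[0,2]
V1: row V0−V3=2.76, i_V1 at 0,3
I1: z[1]−=0.0252, z[0]+=0.0252
solve → V1=-2.101, V2=-2.760, V3=-2.760
aux → i_L1=0.7701, i_V1=-1.310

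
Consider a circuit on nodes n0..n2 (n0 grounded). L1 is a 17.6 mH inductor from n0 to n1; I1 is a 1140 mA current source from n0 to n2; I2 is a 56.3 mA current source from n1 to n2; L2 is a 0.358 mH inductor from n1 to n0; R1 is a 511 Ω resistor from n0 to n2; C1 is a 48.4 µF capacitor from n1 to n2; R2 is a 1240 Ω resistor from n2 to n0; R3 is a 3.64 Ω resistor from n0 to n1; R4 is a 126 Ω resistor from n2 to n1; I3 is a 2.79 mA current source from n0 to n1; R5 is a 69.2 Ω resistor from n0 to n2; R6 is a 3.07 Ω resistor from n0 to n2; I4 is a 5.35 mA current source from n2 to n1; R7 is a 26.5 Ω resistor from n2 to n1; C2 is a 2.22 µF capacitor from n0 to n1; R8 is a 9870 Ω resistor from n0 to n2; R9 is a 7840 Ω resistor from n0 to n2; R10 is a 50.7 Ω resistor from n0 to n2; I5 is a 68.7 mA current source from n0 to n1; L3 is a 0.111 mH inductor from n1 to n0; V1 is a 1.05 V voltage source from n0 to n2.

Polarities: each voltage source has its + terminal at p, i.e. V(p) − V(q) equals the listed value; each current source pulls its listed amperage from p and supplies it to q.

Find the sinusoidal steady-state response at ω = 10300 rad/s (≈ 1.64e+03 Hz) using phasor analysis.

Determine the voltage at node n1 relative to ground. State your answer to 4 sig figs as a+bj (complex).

Apply KCL at each of the 2 non-ground nodes and solve the resulting linear system.
Node n1: branches {L1, I2, L2, C1, R3, R4, I3, I4, R7, C2, I5, L3} → V_1 = 0.6426-0.3703j
Node n2: branches {I1, I2, R1, C1, R2, R4, R5, R6, I4, R7, R8, R9, R10, V1} → V_2 = -1.050+0.000j
Source currents: i(V1)=-1.834-0.8269j

0.6426-0.3703j V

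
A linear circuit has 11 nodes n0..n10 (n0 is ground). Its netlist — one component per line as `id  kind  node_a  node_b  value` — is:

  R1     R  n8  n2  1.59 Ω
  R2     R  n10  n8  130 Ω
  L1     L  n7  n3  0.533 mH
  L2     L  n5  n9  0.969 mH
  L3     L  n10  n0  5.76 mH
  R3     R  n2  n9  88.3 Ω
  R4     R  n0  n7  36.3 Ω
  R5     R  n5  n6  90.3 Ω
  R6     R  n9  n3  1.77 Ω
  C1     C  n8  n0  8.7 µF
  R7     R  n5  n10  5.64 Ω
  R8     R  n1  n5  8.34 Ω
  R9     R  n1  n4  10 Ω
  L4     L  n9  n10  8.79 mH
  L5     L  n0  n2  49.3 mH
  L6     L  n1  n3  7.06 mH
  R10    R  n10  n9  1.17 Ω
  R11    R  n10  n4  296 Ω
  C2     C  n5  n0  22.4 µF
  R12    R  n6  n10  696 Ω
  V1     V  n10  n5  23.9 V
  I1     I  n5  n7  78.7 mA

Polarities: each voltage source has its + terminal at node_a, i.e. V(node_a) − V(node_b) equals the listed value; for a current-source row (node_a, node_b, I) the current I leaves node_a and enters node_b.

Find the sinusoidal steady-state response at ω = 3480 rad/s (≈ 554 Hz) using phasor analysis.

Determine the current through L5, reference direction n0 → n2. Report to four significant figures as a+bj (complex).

0.003316+0.1151j A

MNA unknowns: 10 node voltages V₁..V_10 plus 1 source current (V1)
R1: Y=0.6289+0.000j on G[8,2]
R2: Y=0.007692+0.000j on G[10,8]
L1: Y=0.000-0.5391j on G[7,3]
L2: Y=0.000-0.2965j on G[5,9]
L3: Y=0.000-0.04989j on G[10,0]
R3: Y=0.01133+0.000j on G[2,9]
R4: Y=0.02755+0.000j on G[0,7]
R5: Y=0.01107+0.000j on G[5,6]
R6: Y=0.5650+0.000j on G[9,3]
C1: Y=0.000+0.03028j on G[8,0]
R7: Y=0.1773+0.000j on G[5,10]
R8: Y=0.1199+0.000j on G[1,5]
R9: Y=0.1000+0.000j on G[1,4]
L4: Y=0.000-0.03269j on G[9,10]
L5: Y=0.000-0.005829j on G[0,2]
L6: Y=0.000-0.04070j on G[1,3]
R10: Y=0.8547+0.000j on G[10,9]
R11: Y=0.003378+0.000j on G[10,4]
C2: Y=0.000+0.07795j on G[5,0]
R12: Y=0.001437+0.000j on G[6,10]
V1: row V10−V5=23.9, i_V1 at 10,5
I1: z[5]−=0.0787, z[7]+=0.0787
solve → V1=4.023+15.91j, V2=19.74-0.5689j, V3=18.50+26.88j, V4=4.665+16.07j, V5=-0.2362+20.70j, V6=2.508+20.70j, V7=19.83+26.02j, V8=19.73-1.250j, V9=20.12+27.11j, V10=23.66+20.70j
aux → i_V1=-8.215+6.592j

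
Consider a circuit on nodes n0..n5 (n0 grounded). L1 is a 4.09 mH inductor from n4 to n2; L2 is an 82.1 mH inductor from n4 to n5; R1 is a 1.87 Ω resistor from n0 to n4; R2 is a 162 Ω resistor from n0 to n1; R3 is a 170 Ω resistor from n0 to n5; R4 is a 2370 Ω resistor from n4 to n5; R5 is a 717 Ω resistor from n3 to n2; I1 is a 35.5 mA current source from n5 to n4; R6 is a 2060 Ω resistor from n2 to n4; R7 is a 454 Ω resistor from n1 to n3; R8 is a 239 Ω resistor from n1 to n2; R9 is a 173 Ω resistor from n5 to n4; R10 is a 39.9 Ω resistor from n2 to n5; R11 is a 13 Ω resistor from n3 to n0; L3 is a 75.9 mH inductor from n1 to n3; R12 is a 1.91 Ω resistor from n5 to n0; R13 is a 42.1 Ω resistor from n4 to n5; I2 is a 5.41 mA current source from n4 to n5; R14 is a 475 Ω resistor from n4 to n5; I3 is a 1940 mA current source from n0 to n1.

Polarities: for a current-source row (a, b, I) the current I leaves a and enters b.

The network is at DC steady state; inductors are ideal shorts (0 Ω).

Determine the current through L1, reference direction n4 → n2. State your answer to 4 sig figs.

Element admittances at DC:
  L1: short n4↔n2 (DC inductor)
  L2: short n4↔n5 (DC inductor)
  Y(R1) = 0.5348 S between n0,n4
  Y(R2) = 0.006173 S between n0,n1
  Y(R3) = 0.005882 S between n0,n5
  Y(R4) = 0.0004219 S between n4,n5
  Y(R5) = 0.001395 S between n3,n2
  I1: injects 0.0355 A into n4 (from n5)
  Y(R6) = 0.0004854 S between n2,n4
  Y(R7) = 0.002203 S between n1,n3
  Y(R8) = 0.004184 S between n1,n2
  Y(R9) = 0.005780 S between n5,n4
  Y(R10) = 0.02506 S between n2,n5
  Y(R11) = 0.07692 S between n3,n0
  L3: short n1↔n3 (DC inductor)
  Y(R12) = 0.5236 S between n5,n0
  Y(R13) = 0.02375 S between n4,n5
  I2: injects 0.00541 A into n5 (from n4)
  Y(R14) = 0.002105 S between n4,n5
  I3: injects 1.94 A into n1 (from n0)
Assemble and solve the 8×8 MNA system:
  V(n1)=21.88  V(n2)=0.1141  V(n3)=21.88  V(n4)=0.1141  V(n5)=0.1141
  i(L1)=-0.1215  i(L2)=0.09051  i(L3)=1.714

-0.1215 A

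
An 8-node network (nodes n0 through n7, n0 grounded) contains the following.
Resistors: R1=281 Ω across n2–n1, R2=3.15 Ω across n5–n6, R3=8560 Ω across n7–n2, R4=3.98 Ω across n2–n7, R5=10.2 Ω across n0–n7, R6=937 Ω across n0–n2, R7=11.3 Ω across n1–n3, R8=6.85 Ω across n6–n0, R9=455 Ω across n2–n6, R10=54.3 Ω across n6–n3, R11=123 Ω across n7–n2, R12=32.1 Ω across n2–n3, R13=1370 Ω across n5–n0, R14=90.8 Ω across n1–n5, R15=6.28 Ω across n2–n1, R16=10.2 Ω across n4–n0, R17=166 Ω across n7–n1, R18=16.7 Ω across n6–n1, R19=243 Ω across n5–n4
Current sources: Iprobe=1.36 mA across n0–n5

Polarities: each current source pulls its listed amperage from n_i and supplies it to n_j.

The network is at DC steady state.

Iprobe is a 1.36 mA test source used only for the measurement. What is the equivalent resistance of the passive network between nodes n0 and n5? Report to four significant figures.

MNA unknowns: 7 node voltages V₁..V_7
R1: Y=0.003559 on G[2,1]
R2: Y=0.3175 on G[5,6]
R3: Y=0.0001168 on G[7,2]
R4: Y=0.2513 on G[2,7]
R5: Y=0.09804 on G[0,7]
R6: Y=0.001067 on G[0,2]
R7: Y=0.08850 on G[1,3]
R8: Y=0.1460 on G[6,0]
R9: Y=0.002198 on G[2,6]
R10: Y=0.01842 on G[6,3]
R11: Y=0.008130 on G[7,2]
R12: Y=0.03115 on G[2,3]
R13: Y=0.0007299 on G[5,0]
R14: Y=0.01101 on G[1,5]
R15: Y=0.1592 on G[2,1]
R16: Y=0.09804 on G[4,0]
R17: Y=0.006024 on G[7,1]
R18: Y=0.05988 on G[6,1]
R19: Y=0.004115 on G[5,4]
Iprobe: z[0]−=0.00136, z[5]+=0.00136
solve → V1=0.004804, V2=0.003571, V3=0.004842, V4=0.0004461, V5=0.01107, V6=0.007170, V7=0.002628

R_eq = 8.142 Ω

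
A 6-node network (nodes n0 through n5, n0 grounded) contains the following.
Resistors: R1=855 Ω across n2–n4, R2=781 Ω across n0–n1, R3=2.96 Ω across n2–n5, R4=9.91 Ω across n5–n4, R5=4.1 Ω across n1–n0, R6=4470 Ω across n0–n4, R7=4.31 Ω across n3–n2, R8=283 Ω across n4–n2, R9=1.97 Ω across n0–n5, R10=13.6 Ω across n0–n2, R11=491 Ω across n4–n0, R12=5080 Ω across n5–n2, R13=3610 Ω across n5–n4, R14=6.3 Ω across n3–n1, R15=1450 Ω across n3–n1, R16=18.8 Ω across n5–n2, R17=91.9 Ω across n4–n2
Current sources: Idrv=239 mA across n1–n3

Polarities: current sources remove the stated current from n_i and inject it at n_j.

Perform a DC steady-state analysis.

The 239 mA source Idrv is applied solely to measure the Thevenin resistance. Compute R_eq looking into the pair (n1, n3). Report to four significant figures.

Apply KCL at each of the 5 non-ground nodes and solve the resulting linear system.
Node n1: branches {R2, R5, R14, R15, Idrv} → V_1 = -0.3397
Node n2: branches {R1, R3, R7, R8, R10, R12, R16, R17} → V_2 = 0.2782
Node n3: branches {R7, R14, R15, Idrv} → V_3 = 0.6372
Node n4: branches {R1, R4, R6, R8, R11, R13, R17} → V_4 = 0.1411
Node n5: branches {R3, R4, R9, R12, R13, R16} → V_5 = 0.1231

R_eq = 4.087 Ω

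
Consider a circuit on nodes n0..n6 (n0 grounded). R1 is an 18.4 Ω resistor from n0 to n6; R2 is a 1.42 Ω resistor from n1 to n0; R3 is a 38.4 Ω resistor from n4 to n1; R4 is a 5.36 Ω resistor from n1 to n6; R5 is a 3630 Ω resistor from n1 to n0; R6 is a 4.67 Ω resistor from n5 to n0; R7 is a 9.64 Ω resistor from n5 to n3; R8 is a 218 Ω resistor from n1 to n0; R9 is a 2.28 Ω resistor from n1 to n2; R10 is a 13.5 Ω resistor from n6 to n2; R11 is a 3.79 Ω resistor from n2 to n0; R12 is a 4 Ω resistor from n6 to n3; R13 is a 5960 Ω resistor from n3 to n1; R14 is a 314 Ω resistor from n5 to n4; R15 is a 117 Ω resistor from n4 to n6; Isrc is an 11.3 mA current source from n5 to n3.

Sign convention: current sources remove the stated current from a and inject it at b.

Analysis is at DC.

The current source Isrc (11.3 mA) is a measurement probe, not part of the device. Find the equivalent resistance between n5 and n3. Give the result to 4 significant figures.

R_eq = 5.412 Ω

MNA unknowns: 6 node voltages V₁..V_6
R1: Y=0.05435 on G[0,6]
R2: Y=0.7042 on G[1,0]
R3: Y=0.02604 on G[4,1]
R4: Y=0.1866 on G[1,6]
R5: Y=0.0002755 on G[1,0]
R6: Y=0.2141 on G[5,0]
R7: Y=0.1037 on G[5,3]
R8: Y=0.004587 on G[1,0]
R9: Y=0.4386 on G[1,2]
R10: Y=0.07407 on G[6,2]
R11: Y=0.2639 on G[2,0]
R12: Y=0.2500 on G[6,3]
R13: Y=0.0001678 on G[3,1]
R14: Y=0.003185 on G[5,4]
R15: Y=0.008547 on G[4,6]
Isrc: z[5]−=0.0113, z[3]+=0.0113
solve → V1=0.003946, V2=0.004006, V3=0.03843, V4=0.005019, V5=-0.02273, V6=0.01863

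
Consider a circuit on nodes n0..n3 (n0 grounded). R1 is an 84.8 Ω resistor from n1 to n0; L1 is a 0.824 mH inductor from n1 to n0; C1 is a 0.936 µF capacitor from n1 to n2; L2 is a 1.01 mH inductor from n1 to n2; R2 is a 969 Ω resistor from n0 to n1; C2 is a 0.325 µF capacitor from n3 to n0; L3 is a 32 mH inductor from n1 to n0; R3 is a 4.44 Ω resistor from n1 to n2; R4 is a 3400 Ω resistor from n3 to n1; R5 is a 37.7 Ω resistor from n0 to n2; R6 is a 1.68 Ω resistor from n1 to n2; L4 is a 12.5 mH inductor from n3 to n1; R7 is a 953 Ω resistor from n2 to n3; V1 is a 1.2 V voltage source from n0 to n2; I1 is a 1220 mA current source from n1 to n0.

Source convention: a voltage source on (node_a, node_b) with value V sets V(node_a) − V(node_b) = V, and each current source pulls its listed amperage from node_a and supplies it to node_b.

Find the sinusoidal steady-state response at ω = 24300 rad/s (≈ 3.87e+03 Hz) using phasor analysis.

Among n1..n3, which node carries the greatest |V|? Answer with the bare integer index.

1

Apply KCL at each of the 3 non-ground nodes and solve the resulting linear system.
Node n1: branches {R1, L1, C1, L2, R2, L3, R3, R4, R6, L4, I1} → V_1 = -2.622-0.2080j
Node n2: branches {C1, L2, R3, R5, R6, R7, V1} → V_2 = -1.200+0.000j
Node n3: branches {C2, R4, L4, R7} → V_3 = 1.557+1.044j
Source currents: i(V1)=1.136+0.1439j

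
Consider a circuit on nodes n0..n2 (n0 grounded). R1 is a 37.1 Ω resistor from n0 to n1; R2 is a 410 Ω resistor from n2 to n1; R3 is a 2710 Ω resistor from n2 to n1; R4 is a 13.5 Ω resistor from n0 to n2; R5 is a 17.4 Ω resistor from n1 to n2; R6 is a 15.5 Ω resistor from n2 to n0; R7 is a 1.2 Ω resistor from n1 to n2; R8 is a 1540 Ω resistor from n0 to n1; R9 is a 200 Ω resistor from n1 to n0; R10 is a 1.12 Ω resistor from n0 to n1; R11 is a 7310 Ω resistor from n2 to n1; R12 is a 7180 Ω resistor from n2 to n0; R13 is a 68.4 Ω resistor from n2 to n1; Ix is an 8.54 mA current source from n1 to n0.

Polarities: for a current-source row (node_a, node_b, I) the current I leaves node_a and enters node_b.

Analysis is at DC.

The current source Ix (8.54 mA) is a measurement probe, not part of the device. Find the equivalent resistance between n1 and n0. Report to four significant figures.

R_eq = 0.9562 Ω

Element admittances at DC:
  Y(R1) = 0.02695 S between n0,n1
  Y(R2) = 0.002439 S between n2,n1
  Y(R3) = 0.0003690 S between n2,n1
  Y(R4) = 0.07407 S between n0,n2
  Y(R5) = 0.05747 S between n1,n2
  Y(R6) = 0.06452 S between n2,n0
  Y(R7) = 0.8333 S between n1,n2
  Y(R8) = 0.0006494 S between n0,n1
  Y(R9) = 0.005000 S between n1,n0
  Y(R10) = 0.8929 S between n0,n1
  Y(R11) = 0.0001368 S between n2,n1
  Y(R12) = 0.0001393 S between n2,n0
  Y(R13) = 0.01462 S between n2,n1
  Ix: injects 0.00854 A into n0 (from n1)
Assemble and solve the 2×2 MNA system:
  V(n1)=-0.008166  V(n2)=-0.007084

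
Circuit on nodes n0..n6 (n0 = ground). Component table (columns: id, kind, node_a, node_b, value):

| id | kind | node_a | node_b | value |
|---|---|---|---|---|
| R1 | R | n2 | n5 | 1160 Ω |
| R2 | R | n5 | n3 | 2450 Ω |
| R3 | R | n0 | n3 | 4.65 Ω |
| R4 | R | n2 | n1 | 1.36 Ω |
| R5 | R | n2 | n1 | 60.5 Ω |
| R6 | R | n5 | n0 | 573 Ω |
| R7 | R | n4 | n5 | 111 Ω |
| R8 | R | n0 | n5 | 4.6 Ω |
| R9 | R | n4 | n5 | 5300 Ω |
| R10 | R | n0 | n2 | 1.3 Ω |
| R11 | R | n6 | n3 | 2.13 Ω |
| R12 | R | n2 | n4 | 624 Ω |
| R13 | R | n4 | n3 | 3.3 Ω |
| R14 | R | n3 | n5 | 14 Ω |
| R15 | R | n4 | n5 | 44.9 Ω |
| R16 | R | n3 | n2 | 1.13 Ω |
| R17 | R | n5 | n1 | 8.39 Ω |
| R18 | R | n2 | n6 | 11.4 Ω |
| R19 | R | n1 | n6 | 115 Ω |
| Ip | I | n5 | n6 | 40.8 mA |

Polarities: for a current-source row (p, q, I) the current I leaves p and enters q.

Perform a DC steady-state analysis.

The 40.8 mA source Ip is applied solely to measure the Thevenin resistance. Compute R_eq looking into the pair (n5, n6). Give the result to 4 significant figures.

R_eq = 4.545 Ω

Apply KCL at each of the 6 non-ground nodes and solve the resulting linear system.
Node n1: branches {R4, R5, R17, R19} → V_1 = 0.002676
Node n2: branches {R1, R4, R5, R10, R12, R16, R18} → V_2 = 0.01543
Node n3: branches {R2, R3, R11, R13, R14, R16} → V_3 = 0.03133
Node n4: branches {R7, R9, R12, R13, R15} → V_4 = 0.02037
Node n5: branches {R1, R2, R6, R7, R8, R9, R14, R15, R17, Ip} → V_5 = -0.08492
Node n6: branches {R11, R18, R19, Ip} → V_6 = 0.1005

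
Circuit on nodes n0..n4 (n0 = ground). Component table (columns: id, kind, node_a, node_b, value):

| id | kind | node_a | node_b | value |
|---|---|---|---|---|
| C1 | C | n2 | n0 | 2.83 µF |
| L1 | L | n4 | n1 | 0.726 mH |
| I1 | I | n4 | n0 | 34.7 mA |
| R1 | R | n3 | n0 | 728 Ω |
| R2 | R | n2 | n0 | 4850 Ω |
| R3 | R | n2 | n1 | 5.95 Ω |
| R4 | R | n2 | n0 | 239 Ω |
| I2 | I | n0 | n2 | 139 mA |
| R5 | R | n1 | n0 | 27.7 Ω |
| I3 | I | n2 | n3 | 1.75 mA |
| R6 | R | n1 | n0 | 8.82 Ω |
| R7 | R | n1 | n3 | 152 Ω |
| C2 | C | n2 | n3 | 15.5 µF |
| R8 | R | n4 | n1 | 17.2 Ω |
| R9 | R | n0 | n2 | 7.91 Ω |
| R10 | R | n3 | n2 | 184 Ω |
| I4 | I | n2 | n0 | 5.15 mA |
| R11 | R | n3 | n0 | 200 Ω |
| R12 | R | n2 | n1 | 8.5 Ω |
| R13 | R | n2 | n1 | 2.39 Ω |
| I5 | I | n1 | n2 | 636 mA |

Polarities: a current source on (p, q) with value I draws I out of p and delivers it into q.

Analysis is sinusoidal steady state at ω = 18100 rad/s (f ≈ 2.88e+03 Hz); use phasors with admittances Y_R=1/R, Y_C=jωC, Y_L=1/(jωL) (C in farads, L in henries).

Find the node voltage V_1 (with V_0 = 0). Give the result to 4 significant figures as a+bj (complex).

-0.1217-0.1298j V

Element admittances at ω=18100 rad/s:
  Y(C1) = 0.000+0.05122j S between n2,n0
  Y(L1) = 0.000-0.07610j S between n4,n1
  I1: injects 0.0347 A into n0 (from n4)
  Y(R1) = 0.001374+0.000j S between n3,n0
  Y(R2) = 0.0002062+0.000j S between n2,n0
  Y(R3) = 0.1681+0.000j S between n2,n1
  Y(R4) = 0.004184+0.000j S between n2,n0
  I2: injects 0.139 A into n2 (from n0)
  Y(R5) = 0.03610+0.000j S between n1,n0
  I3: injects 0.00175 A into n3 (from n2)
  Y(R6) = 0.1134+0.000j S between n1,n0
  Y(R7) = 0.006579+0.000j S between n1,n3
  Y(C2) = 0.000+0.2806j S between n2,n3
  Y(R8) = 0.05814+0.000j S between n4,n1
  Y(R9) = 0.1264+0.000j S between n0,n2
  Y(R10) = 0.005435+0.000j S between n3,n2
  I4: injects 0.00515 A into n0 (from n2)
  Y(R11) = 0.005000+0.000j S between n3,n0
  Y(R12) = 0.1176+0.000j S between n2,n1
  Y(R13) = 0.4184+0.000j S between n2,n1
  I5: injects 0.636 A into n2 (from n1)
Assemble and solve the 4×4 MNA system:
  V(n1)=-0.1217-0.1298j  V(n2)=0.7964-0.1575j  V(n3)=0.7985-0.1239j  V(n4)=-0.3416-0.4178j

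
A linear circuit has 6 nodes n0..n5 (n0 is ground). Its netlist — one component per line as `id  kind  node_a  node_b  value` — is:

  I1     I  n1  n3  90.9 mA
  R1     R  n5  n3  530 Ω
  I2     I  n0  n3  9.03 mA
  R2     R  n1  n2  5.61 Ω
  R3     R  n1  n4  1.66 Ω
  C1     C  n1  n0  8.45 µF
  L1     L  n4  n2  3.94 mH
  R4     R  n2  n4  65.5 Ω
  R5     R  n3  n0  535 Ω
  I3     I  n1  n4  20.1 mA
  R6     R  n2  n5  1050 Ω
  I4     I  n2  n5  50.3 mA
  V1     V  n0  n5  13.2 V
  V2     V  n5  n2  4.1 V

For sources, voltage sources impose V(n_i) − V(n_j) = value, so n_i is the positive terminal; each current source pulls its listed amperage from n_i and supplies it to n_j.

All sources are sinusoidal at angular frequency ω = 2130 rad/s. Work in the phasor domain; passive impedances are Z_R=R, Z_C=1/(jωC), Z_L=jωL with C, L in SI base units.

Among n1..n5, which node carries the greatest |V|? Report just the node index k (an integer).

3

Element admittances at ω=2130 rad/s:
  I1: injects 0.0909 A into n3 (from n1)
  Y(R1) = 0.001887+0.000j S between n5,n3
  I2: injects 0.00903 A into n3 (from n0)
  Y(R2) = 0.1783+0.000j S between n1,n2
  Y(R3) = 0.6024+0.000j S between n1,n4
  Y(C1) = 0.000+0.01800j S between n1,n0
  Y(L1) = 0.000-0.1192j S between n4,n2
  Y(R4) = 0.01527+0.000j S between n2,n4
  Y(R5) = 0.001869+0.000j S between n3,n0
  I3: injects 0.0201 A into n4 (from n1)
  Y(R6) = 0.0009524+0.000j S between n2,n5
  I4: injects 0.0503 A into n5 (from n2)
  V1: constraint V(n0)−V(n5) = 13.2
  V2: constraint V(n5)−V(n2) = 4.1
Assemble and solve the 7×7 MNA system:
  V(n1)=-18.19+1.090j  V(n2)=-17.30+0.000j  V(n3)=19.97+0.000j  V(n4)=-18.31+0.8683j  V(n5)=-13.20+0.000j
  i(V1)=0.008696-0.3275j  i(V2)=0.1177-0.3275j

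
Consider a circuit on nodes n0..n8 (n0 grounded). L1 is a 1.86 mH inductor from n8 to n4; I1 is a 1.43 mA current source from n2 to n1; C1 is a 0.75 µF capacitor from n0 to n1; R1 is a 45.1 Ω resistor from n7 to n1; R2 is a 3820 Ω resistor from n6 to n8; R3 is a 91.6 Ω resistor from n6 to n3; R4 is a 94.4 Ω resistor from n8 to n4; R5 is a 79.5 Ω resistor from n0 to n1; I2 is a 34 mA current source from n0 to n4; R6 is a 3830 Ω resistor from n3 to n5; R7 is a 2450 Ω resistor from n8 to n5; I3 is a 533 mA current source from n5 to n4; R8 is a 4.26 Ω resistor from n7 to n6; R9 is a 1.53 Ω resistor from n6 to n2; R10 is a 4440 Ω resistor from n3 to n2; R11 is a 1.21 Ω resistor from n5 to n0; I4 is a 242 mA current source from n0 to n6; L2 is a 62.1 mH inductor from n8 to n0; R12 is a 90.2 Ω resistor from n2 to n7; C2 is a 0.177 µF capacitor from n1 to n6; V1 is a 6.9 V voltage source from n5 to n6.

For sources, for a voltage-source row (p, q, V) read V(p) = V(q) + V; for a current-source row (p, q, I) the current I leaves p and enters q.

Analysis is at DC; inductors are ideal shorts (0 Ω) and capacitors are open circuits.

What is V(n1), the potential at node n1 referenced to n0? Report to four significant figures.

-4.395 V

Element admittances at DC:
  L1: short n8↔n4 (DC inductor)
  I1: injects 0.00143 A into n1 (from n2)
  Y(C1) = 0.000 S between n0,n1
  Y(R1) = 0.02217 S between n7,n1
  Y(R2) = 0.0002618 S between n6,n8
  Y(R3) = 0.01092 S between n6,n3
  Y(R4) = 0.01059 S between n8,n4
  Y(R5) = 0.01258 S between n0,n1
  I2: injects 0.034 A into n4 (from n0)
  Y(R6) = 0.0002611 S between n3,n5
  Y(R7) = 0.0004082 S between n8,n5
  I3: injects 0.533 A into n4 (from n5)
  Y(R8) = 0.2347 S between n7,n6
  Y(R9) = 0.6536 S between n6,n2
  Y(R10) = 0.0002252 S between n3,n2
  Y(R11) = 0.8264 S between n5,n0
  I4: injects 0.242 A into n6 (from n0)
  L2: short n8↔n0 (DC inductor)
  Y(R12) = 0.01109 S between n2,n7
  Y(C2) = 0.000 S between n1,n6
  V1: constraint V(n5)−V(n6) = 6.9
Assemble and solve the 11×11 MNA system:
  V(n1)=-4.395  V(n2)=-7.181  V(n3)=-7.025  V(n4)=0.000  V(n5)=-0.2828  V(n6)=-7.183  V(n7)=-6.952  V(n8)=0.000
  i(L1)=-0.5670  i(L2)=0.5650  i(V1)=-0.3009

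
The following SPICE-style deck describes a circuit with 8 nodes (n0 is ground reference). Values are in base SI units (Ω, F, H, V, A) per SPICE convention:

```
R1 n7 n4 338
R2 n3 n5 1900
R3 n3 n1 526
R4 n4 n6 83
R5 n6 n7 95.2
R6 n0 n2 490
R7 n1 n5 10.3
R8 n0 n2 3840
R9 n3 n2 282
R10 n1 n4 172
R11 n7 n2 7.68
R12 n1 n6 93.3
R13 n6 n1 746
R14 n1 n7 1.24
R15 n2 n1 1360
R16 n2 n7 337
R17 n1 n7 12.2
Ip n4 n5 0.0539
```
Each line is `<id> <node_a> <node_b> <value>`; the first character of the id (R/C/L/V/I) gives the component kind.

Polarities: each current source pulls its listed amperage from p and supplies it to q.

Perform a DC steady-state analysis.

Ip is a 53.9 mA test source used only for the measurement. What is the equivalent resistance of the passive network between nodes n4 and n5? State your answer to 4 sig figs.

R_eq = 70.57 Ω

Element admittances at DC:
  Y(R1) = 0.002959 S between n7,n4
  Y(R2) = 0.0005263 S between n3,n5
  Y(R3) = 0.001901 S between n3,n1
  Y(R4) = 0.01205 S between n4,n6
  Y(R5) = 0.01050 S between n6,n7
  Y(R6) = 0.002041 S between n0,n2
  Y(R7) = 0.09709 S between n1,n5
  Y(R8) = 0.0002604 S between n0,n2
  Y(R9) = 0.003546 S between n3,n2
  Y(R10) = 0.005814 S between n1,n4
  Y(R11) = 0.1302 S between n7,n2
  Y(R12) = 0.01072 S between n1,n6
  Y(R13) = 0.001340 S between n6,n1
  Y(R14) = 0.8065 S between n1,n7
  Y(R15) = 0.0007353 S between n2,n1
  Y(R16) = 0.002967 S between n2,n7
  Y(R17) = 0.08197 S between n1,n7
  Ip: injects 0.0539 A into n5 (from n4)
Assemble and solve the 7×7 MNA system:
  V(n1)=0.02203  V(n2)=0.000  V(n3)=0.05762  V(n4)=-3.229  V(n5)=0.5744  V(n6)=-1.117  V(n7)=-0.001656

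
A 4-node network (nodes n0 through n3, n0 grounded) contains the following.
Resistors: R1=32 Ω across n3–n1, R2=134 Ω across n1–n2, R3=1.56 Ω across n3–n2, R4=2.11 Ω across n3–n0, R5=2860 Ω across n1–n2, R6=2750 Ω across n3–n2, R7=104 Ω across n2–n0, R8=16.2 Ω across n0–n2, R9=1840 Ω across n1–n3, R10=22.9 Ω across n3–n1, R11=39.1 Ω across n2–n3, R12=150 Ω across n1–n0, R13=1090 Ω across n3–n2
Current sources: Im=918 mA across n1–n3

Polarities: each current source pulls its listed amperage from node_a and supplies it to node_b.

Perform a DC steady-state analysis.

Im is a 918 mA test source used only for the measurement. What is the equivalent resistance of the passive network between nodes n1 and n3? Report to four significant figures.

R_eq = 11.14 Ω

Apply KCL at each of the 3 non-ground nodes and solve the resulting linear system.
Node n1: branches {R1, R2, R5, R9, R10, R12, Im} → V_1 = -10.09
Node n2: branches {R2, R3, R5, R6, R7, R8, R11, R13} → V_2 = 0.01884
Node n3: branches {R1, R3, R4, R6, R9, R10, R11, R13, Im} → V_3 = 0.1391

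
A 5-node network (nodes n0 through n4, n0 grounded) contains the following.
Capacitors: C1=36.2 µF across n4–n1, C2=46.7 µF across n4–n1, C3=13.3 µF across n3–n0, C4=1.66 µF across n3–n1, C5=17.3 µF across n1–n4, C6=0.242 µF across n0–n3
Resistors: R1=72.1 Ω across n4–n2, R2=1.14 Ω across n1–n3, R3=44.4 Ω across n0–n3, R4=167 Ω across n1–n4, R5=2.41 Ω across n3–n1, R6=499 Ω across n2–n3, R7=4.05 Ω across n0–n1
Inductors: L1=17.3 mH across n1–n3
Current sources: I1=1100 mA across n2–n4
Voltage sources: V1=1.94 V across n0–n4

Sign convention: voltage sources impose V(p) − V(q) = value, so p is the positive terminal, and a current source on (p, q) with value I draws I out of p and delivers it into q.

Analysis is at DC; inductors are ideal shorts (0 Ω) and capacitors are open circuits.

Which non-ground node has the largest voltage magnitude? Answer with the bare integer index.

2

Apply KCL at each of the 4 non-ground nodes and solve the resulting linear system.
Node n1: branches {C1, C2, C4, L1, R2, R4, C5, R5, R7} → V_1 = -0.5552
Node n2: branches {R1, R6, I1} → V_2 = -71.06
Node n3: branches {C3, C4, L1, R2, R3, R5, R6, C6} → V_3 = -0.5552
Node n4: branches {C1, C2, R1, R4, C5, I1, V1} → V_4 = -1.940
Source currents: i(L1)=0.1288, i(V1)=-0.1496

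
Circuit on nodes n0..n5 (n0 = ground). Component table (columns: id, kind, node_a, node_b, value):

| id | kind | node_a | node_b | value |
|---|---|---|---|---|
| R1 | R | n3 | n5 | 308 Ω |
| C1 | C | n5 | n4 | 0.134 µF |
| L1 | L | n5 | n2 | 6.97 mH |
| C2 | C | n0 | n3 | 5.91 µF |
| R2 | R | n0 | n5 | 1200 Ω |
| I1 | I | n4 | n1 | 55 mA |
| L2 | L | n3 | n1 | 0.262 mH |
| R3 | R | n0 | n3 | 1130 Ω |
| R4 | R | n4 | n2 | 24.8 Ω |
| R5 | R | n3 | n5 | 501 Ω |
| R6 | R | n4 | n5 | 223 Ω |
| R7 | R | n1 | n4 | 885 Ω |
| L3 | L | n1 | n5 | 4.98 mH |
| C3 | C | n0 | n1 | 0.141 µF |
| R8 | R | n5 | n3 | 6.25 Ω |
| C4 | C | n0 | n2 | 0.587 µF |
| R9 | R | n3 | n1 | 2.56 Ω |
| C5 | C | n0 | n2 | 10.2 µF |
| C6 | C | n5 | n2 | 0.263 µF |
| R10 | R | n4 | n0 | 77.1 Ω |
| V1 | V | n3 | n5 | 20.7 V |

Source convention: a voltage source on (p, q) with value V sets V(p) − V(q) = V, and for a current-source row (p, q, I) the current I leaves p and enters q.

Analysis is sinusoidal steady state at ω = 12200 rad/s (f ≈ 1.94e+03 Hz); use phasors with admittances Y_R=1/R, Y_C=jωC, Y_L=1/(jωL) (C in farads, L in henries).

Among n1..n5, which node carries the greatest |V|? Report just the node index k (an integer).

5

Element admittances at ω=12200 rad/s:
  Y(R1) = 0.003247+0.000j S between n3,n5
  Y(C1) = 0.000+0.001635j S between n5,n4
  Y(L1) = 0.000-0.01176j S between n5,n2
  Y(C2) = 0.000+0.07210j S between n0,n3
  Y(R2) = 0.0008333+0.000j S between n0,n5
  I1: injects 0.055 A into n1 (from n4)
  Y(L2) = 0.000-0.3129j S between n3,n1
  Y(R3) = 0.0008850+0.000j S between n0,n3
  Y(R4) = 0.04032+0.000j S between n4,n2
  Y(R5) = 0.001996+0.000j S between n3,n5
  Y(R6) = 0.004484+0.000j S between n4,n5
  Y(R7) = 0.001130+0.000j S between n1,n4
  Y(L3) = 0.000-0.01646j S between n1,n5
  Y(C3) = 0.000+0.001720j S between n0,n1
  Y(R8) = 0.1600+0.000j S between n5,n3
  Y(C4) = 0.000+0.007161j S between n0,n2
  Y(R9) = 0.3906+0.000j S between n3,n1
  Y(C5) = 0.000+0.1244j S between n0,n2
  Y(C6) = 0.000+0.003209j S between n5,n2
  Y(R10) = 0.01297+0.000j S between n4,n0
  V1: constraint V(n3)−V(n5) = 20.7
Assemble and solve the 6×6 MNA system:
  V(n1)=-2.402-2.125j  V(n2)=1.188+1.175j  V(n3)=-2.042-2.710j  V(n4)=-1.823-0.02324j  V(n5)=-22.74-2.710j
  i(V1)=-3.572+0.4909j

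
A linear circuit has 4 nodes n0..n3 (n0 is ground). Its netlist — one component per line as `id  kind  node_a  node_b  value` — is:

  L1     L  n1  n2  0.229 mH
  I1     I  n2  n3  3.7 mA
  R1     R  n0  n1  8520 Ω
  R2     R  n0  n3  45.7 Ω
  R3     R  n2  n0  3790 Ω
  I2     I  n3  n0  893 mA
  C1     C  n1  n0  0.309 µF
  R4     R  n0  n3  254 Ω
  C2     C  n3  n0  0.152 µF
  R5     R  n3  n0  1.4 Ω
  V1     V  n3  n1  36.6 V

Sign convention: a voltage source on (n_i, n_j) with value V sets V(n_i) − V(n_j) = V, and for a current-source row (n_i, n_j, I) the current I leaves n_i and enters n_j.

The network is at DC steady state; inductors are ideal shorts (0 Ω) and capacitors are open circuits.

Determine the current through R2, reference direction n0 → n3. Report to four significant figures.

MNA unknowns: 3 node voltages V₁..V_3 plus 2 source currents (L1, V1)
L1: row V1−V2=0, i_L1 at 1,2
I1: z[2]−=0.0037, z[3]+=0.0037
R1: Y=0.0001174 on G[0,1]
R2: Y=0.02188 on G[0,3]
R3: Y=0.0002639 on G[2,0]
I2: z[3]−=0.893, z[0]+=0.893
C1: Y=0.000 on G[1,0]
R4: Y=0.003937 on G[0,3]
C2: Y=0.000 on G[3,0]
R5: Y=0.7143 on G[3,0]
V1: row V3−V1=36.6, i_V1 at 3,1
solve → V1=-37.79, V2=-37.79, V3=-1.187
aux → i_L1=-0.006270, i_V1=-0.01071

0.02598 A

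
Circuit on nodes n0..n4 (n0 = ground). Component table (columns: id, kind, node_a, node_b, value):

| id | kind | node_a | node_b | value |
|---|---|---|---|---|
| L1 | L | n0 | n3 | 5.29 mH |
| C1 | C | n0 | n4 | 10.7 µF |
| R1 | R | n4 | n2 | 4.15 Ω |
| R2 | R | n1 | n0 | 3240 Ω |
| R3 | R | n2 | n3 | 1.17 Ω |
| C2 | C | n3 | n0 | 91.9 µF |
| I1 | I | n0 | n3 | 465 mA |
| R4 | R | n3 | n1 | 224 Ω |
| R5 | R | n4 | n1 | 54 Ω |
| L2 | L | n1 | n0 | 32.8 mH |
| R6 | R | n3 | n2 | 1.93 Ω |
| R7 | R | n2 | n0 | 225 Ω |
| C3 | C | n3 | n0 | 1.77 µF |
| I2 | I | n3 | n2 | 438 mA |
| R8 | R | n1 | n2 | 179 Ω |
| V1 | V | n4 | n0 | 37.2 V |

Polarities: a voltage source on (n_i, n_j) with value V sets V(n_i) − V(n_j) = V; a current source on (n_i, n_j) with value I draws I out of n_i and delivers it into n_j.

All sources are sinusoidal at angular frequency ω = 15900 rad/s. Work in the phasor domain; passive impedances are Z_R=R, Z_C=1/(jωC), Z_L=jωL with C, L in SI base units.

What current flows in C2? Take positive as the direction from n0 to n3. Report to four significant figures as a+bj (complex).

Element admittances at ω=15900 rad/s:
  Y(L1) = 0.000-0.01189j S between n0,n3
  Y(C1) = 0.000+0.1701j S between n0,n4
  Y(R1) = 0.2410+0.000j S between n4,n2
  Y(R2) = 0.0003086+0.000j S between n1,n0
  Y(R3) = 0.8547+0.000j S between n2,n3
  Y(C2) = 0.000+1.461j S between n3,n0
  I1: injects 0.465 A into n3 (from n0)
  Y(R4) = 0.004464+0.000j S between n3,n1
  Y(R5) = 0.01852+0.000j S between n4,n1
  Y(L2) = 0.000-0.001917j S between n1,n0
  Y(R6) = 0.5181+0.000j S between n3,n2
  Y(R7) = 0.004444+0.000j S between n2,n0
  Y(C3) = 0.000+0.02814j S between n3,n0
  I2: injects 0.438 A into n2 (from n3)
  Y(R8) = 0.005587+0.000j S between n1,n2
  V1: constraint V(n4)−V(n0) = 37.2
Assemble and solve the 5×5 MNA system:
  V(n1)=25.25-0.05367j  V(n2)=6.551-4.598j  V(n3)=0.7972-5.438j  V(n4)=37.20+0.000j
  i(V1)=-7.607-7.438j

-7.946-1.165j A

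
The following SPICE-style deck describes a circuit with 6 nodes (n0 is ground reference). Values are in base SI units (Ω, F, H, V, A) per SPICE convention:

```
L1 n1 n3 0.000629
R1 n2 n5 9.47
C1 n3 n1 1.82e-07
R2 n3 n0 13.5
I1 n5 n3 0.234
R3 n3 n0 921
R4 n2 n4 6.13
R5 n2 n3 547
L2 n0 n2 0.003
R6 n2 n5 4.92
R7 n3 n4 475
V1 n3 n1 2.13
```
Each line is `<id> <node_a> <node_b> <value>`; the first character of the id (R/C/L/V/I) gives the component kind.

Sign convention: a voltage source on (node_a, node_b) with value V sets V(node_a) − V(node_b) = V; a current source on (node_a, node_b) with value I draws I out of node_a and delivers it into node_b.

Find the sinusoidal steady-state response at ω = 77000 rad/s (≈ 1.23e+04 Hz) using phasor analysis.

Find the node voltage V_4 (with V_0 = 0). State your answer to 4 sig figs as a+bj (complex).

MNA unknowns: 5 node voltages V₁..V_5 plus 1 source current (V1)
L1: Y=0.000-0.02065j on G[1,3]
R1: Y=0.1056+0.000j on G[2,5]
C1: Y=0.000+0.01401j on G[3,1]
R2: Y=0.07407+0.000j on G[3,0]
I1: z[5]−=0.234, z[3]+=0.234
R3: Y=0.001086+0.000j on G[3,0]
R4: Y=0.1631+0.000j on G[2,4]
R5: Y=0.001828+0.000j on G[2,3]
L2: Y=0.000-0.004329j on G[0,2]
R6: Y=0.2033+0.000j on G[2,5]
R7: Y=0.002105+0.000j on G[3,4]
V1: row V3−V1=2.13, i_V1 at 3,1
solve → V1=-0.4251-1.463j, V2=-25.39-29.60j, V3=1.705-1.463j, V4=-25.05-29.24j, V5=-26.15-29.60j
aux → i_V1=0.000+0.01413j

-25.05-29.24j V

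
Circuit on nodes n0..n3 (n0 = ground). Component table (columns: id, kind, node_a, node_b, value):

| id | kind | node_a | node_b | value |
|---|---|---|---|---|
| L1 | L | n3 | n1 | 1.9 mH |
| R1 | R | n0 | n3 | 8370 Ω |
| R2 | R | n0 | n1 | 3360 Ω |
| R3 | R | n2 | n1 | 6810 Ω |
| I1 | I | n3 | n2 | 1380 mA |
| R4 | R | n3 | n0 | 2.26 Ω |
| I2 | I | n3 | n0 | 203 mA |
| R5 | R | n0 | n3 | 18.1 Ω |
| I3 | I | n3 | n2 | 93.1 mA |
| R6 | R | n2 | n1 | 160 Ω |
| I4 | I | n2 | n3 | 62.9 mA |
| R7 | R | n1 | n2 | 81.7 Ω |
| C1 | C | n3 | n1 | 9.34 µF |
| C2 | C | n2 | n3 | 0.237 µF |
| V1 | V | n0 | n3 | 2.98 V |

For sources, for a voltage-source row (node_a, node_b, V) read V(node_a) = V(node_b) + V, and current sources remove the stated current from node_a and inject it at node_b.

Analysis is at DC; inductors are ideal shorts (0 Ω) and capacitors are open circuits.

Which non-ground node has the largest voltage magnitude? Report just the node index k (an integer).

Apply KCL at each of the 3 non-ground nodes and solve the resulting linear system.
Node n1: branches {L1, R2, R3, R6, R7, C1} → V_1 = -2.980
Node n2: branches {R3, I1, I3, R6, I4, R7, C2} → V_2 = 72.69
Node n3: branches {L1, R1, I1, R4, I2, R5, I3, I4, C1, C2, V1} → V_3 = -2.980
Source currents: i(L1)=-1.411, i(V1)=-1.281

2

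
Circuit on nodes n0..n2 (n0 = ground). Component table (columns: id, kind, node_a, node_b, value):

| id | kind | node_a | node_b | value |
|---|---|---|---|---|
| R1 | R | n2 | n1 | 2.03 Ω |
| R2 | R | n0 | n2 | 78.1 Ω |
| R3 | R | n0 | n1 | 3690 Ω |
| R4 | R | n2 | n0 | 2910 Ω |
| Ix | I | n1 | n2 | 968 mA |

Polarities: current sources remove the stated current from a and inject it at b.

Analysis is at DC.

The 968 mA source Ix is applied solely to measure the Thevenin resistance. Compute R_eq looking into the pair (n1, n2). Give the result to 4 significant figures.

R_eq = 2.029 Ω

MNA unknowns: 2 node voltages V₁..V_2
R1: Y=0.4926 on G[2,1]
R2: Y=0.01280 on G[0,2]
R3: Y=0.0002710 on G[0,1]
R4: Y=0.0003436 on G[2,0]
Ix: z[1]−=0.968, z[2]+=0.968
solve → V1=-1.924, V2=0.03966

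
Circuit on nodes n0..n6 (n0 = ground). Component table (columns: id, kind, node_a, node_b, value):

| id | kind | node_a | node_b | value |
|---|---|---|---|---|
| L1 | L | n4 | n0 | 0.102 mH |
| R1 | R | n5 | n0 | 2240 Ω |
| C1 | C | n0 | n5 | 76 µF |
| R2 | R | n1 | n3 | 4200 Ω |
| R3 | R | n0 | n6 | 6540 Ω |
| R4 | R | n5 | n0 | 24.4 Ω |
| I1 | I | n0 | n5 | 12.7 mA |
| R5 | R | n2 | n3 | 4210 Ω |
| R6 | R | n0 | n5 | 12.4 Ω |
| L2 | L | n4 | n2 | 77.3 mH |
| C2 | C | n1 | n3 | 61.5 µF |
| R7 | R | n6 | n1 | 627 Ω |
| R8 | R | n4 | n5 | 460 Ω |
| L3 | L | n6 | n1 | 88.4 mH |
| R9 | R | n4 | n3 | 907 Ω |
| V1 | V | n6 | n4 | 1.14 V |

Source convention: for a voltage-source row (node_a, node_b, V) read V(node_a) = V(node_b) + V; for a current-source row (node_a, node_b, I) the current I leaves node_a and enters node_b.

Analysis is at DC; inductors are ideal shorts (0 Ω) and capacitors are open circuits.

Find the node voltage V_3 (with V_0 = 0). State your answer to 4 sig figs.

0.1720 V

Apply KCL at each of the 6 non-ground nodes and solve the resulting linear system.
Node n1: branches {R2, C2, R7, L3} → V_1 = 1.140
Node n2: branches {R5, L2} → V_2 = 0.000
Node n3: branches {R2, R5, C2, R9} → V_3 = 0.1720
Node n4: branches {L1, L2, R8, R9, V1} → V_4 = 0.000
Node n5: branches {R1, C1, R4, I1, R6, R8} → V_5 = 0.1022
Node n6: branches {R3, R7, L3, V1} → V_6 = 1.140
Source currents: i(L1)=4.789e-05, i(L2)=-4.085e-05, i(L3)=0.0002305, i(V1)=-0.0004048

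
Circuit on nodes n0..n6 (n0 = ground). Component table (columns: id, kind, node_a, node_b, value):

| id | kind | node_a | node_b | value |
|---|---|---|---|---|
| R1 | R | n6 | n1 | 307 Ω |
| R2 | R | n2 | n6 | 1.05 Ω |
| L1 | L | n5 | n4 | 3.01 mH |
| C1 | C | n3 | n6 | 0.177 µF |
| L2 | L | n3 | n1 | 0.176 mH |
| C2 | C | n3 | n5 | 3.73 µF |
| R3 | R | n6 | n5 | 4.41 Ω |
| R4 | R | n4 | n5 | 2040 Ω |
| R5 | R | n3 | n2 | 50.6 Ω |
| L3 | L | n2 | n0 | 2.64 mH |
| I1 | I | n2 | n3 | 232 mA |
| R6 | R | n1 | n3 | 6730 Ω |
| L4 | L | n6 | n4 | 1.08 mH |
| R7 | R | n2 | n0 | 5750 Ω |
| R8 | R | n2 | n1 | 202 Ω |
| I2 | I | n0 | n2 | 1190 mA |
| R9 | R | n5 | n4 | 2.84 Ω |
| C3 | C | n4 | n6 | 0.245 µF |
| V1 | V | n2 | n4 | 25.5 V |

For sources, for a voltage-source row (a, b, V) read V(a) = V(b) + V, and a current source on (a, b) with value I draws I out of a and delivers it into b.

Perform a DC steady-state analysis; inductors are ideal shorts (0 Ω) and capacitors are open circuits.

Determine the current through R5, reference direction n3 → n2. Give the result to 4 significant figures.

0.1052 A

MNA unknowns: 6 node voltages V₁..V_6 plus 5 source currents (L1, L2, L3, L4, V1)
R1: Y=0.003257 on G[6,1]
R2: Y=0.9524 on G[2,6]
L1: row V5−V4=0, i_L1 at 5,4
C1: Y=0.000 on G[3,6]
L2: row V3−V1=0, i_L2 at 3,1
C2: Y=0.000 on G[3,5]
R3: Y=0.2268 on G[6,5]
R4: Y=0.0004902 on G[4,5]
R5: Y=0.01976 on G[3,2]
L3: row V2−V0=0, i_L3 at 2,0
I1: z[2]−=0.232, z[3]+=0.232
R6: Y=0.0001486 on G[1,3]
L4: row V6−V4=0, i_L4 at 6,4
R7: Y=0.0001739 on G[2,0]
R8: Y=0.004950 on G[2,1]
I2: z[0]−=1.19, z[2]+=1.19
R9: Y=0.3521 on G[5,4]
C3: Y=0.000 on G[4,6]
V1: row V2−V4=25.5, i_V1 at 2,4
solve → V1=5.325, V2=0.000, V3=5.325, V4=-25.50, V5=-25.50, V6=-25.50
aux → i_L1=0.000, i_L2=0.1268, i_L3=1.190, i_L4=24.39, i_V1=-24.39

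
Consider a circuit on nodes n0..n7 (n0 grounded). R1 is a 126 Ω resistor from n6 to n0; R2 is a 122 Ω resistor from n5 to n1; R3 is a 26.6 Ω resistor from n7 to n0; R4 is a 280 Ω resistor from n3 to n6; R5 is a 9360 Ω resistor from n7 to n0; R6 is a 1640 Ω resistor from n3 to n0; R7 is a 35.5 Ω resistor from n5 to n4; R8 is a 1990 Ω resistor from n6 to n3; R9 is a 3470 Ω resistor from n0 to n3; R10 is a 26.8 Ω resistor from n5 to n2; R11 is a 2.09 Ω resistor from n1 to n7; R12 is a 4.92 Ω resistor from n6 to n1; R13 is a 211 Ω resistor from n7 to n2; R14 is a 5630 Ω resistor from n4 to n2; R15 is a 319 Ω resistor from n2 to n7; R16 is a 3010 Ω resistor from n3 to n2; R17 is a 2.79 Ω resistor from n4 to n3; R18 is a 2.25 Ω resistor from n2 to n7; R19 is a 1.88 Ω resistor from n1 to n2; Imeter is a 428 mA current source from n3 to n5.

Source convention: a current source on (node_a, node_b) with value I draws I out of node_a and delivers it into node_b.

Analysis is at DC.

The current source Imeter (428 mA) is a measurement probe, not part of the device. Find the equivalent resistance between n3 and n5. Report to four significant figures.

Element admittances at DC:
  Y(R1) = 0.007937 S between n6,n0
  Y(R2) = 0.008197 S between n5,n1
  Y(R3) = 0.03759 S between n7,n0
  Y(R4) = 0.003571 S between n3,n6
  Y(R5) = 0.0001068 S between n7,n0
  Y(R6) = 0.0006098 S between n3,n0
  Y(R7) = 0.02817 S between n5,n4
  Y(R8) = 0.0005025 S between n6,n3
  Y(R9) = 0.0002882 S between n0,n3
  Y(R10) = 0.03731 S between n5,n2
  Y(R11) = 0.4785 S between n1,n7
  Y(R12) = 0.2033 S between n6,n1
  Y(R13) = 0.004739 S between n7,n2
  Y(R14) = 0.0001776 S between n4,n2
  Y(R15) = 0.003135 S between n2,n7
  Y(R16) = 0.0003322 S between n3,n2
  Y(R17) = 0.3584 S between n4,n3
  Y(R18) = 0.4444 S between n2,n7
  Y(R19) = 0.5319 S between n1,n2
  Imeter: injects 0.428 A into n5 (from n3)
Assemble and solve the 7×7 MNA system:
  V(n1)=0.2672  V(n2)=0.3230  V(n3)=-12.08  V(n4)=-11.07  V(n5)=1.770  V(n6)=0.02357  V(n7)=0.2828

R_eq = 32.37 Ω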